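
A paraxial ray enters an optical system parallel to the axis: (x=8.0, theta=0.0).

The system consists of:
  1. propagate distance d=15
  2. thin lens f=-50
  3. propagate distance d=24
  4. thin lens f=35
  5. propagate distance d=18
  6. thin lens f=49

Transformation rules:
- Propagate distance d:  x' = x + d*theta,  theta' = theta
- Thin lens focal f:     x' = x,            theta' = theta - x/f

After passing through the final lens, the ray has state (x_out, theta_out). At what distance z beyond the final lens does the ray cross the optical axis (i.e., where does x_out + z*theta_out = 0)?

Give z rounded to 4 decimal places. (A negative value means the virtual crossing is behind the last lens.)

Initial: x=8.0000 theta=0.0000
After 1 (propagate distance d=15): x=8.0000 theta=0.0000
After 2 (thin lens f=-50): x=8.0000 theta=0.1600
After 3 (propagate distance d=24): x=11.8400 theta=0.1600
After 4 (thin lens f=35): x=11.8400 theta=-156/875 (≈-0.1783)
After 5 (propagate distance d=18): x=7552/875 (≈8.6309) theta=-156/875 (≈-0.1783)
After 6 (thin lens f=49): x=7552/875 (≈8.6309) theta=-15196/42875 (≈-0.3544)
z_focus = -x_out/theta_out = -(7552/875)/(-15196/42875) = 92512/3799 ≈ 24.3517
Rounded to 4 decimal places: z = 24.3517

Answer: 24.3517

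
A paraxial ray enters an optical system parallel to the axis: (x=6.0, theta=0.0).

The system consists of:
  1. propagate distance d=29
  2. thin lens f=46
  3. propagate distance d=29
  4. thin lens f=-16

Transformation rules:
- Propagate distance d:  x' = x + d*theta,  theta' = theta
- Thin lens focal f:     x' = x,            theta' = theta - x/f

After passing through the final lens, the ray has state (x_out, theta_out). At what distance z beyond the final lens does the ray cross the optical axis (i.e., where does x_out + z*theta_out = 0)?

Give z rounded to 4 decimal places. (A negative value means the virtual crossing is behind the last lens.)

Answer: -272.0000

Derivation:
Initial: x=6.0000 theta=0.0000
After 1 (propagate distance d=29): x=6.0000 theta=0.0000
After 2 (thin lens f=46): x=6.0000 theta=-3/23 (≈-0.1304)
After 3 (propagate distance d=29): x=51/23 (≈2.2174) theta=-3/23 (≈-0.1304)
After 4 (thin lens f=-16): x=51/23 (≈2.2174) theta=3/368 (≈0.0082)
z_focus = -x_out/theta_out = -(51/23)/(3/368) = -272.0000
Rounded to 4 decimal places: z = -272.0000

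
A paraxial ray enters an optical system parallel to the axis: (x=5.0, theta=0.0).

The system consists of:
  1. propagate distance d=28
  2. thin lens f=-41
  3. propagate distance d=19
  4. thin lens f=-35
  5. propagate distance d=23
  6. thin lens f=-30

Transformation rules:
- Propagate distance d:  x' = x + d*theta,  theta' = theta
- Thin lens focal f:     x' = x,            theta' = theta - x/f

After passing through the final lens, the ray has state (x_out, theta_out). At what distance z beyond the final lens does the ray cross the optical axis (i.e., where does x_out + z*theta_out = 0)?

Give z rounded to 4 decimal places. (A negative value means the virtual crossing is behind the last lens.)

Initial: x=5.0000 theta=0.0000
After 1 (propagate distance d=28): x=5.0000 theta=0.0000
After 2 (thin lens f=-41): x=5.0000 theta=5/41 (≈0.1220)
After 3 (propagate distance d=19): x=300/41 (≈7.3171) theta=5/41 (≈0.1220)
After 4 (thin lens f=-35): x=300/41 (≈7.3171) theta=95/287 (≈0.3310)
After 5 (propagate distance d=23): x=4285/287 (≈14.9303) theta=95/287 (≈0.3310)
After 6 (thin lens f=-30): x=4285/287 (≈14.9303) theta=1427/1722 (≈0.8287)
z_focus = -x_out/theta_out = -(4285/287)/(1427/1722) = -25710/1427 ≈ -18.0168
Rounded to 4 decimal places: z = -18.0168

Answer: -18.0168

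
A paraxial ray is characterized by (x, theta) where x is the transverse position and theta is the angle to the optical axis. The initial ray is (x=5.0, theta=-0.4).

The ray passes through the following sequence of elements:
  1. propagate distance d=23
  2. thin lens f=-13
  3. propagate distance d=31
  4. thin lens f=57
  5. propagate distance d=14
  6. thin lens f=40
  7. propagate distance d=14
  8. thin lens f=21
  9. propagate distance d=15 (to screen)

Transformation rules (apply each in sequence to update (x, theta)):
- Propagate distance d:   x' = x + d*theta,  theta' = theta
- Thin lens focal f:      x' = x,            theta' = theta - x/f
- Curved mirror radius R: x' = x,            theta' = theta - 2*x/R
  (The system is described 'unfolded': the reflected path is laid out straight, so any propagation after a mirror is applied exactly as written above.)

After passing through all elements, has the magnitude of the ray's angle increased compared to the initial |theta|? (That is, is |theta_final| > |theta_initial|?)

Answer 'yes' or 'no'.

Answer: yes

Derivation:
Initial: x=5.0000 theta=-0.4000
After 1 (propagate distance d=23): x=-4.2000 theta=-0.4000
After 2 (thin lens f=-13): x=-4.2000 theta=-47/65 (≈-0.7231)
After 3 (propagate distance d=31): x=-346/13 (≈-26.6154) theta=-47/65 (≈-0.7231)
After 4 (thin lens f=57): x=-346/13 (≈-26.6154) theta=-73/285 (≈-0.2561)
After 5 (propagate distance d=14): x=-111896/3705 (≈-30.2013) theta=-73/285 (≈-0.2561)
After 6 (thin lens f=40): x=-111896/3705 (≈-30.2013) theta=9242/18525 (≈0.4989)
After 7 (propagate distance d=14): x=-11028/475 (≈-23.2168) theta=9242/18525 (≈0.4989)
After 8 (thin lens f=21): x=-11028/475 (≈-23.2168) theta=208058/129675 (≈1.6045)
After 9 (propagate distance d=15 (to screen)): x=36742/43225 (≈0.8500) theta=208058/129675 (≈1.6045)
|theta_initial|=0.4000 |theta_final|=208058/129675 (≈1.6045) -> increased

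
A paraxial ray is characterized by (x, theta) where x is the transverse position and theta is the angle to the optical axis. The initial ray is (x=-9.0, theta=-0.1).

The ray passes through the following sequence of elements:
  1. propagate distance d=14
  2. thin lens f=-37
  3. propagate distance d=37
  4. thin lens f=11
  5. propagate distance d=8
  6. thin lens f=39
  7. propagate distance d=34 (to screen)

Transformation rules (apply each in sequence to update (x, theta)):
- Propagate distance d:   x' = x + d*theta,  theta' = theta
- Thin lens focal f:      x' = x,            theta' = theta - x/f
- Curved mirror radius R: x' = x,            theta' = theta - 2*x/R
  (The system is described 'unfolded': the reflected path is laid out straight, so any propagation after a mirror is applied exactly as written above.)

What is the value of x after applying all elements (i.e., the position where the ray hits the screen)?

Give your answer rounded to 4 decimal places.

Initial: x=-9.0000 theta=-0.1000
After 1 (propagate distance d=14): x=-10.4000 theta=-0.1000
After 2 (thin lens f=-37): x=-10.4000 theta=-141/370 (≈-0.3811)
After 3 (propagate distance d=37): x=-24.5000 theta=-141/370 (≈-0.3811)
After 4 (thin lens f=11): x=-24.5000 theta=3757/2035 (≈1.8462)
After 5 (propagate distance d=8): x=-39603/4070 (≈-9.7305) theta=3757/2035 (≈1.8462)
After 6 (thin lens f=39): x=-39603/4070 (≈-9.7305) theta=110883/52910 (≈2.0957)
After 7 (propagate distance d=34 (to screen)): x=3255183/52910 (≈61.5230) theta=110883/52910 (≈2.0957)
Rounded to 4 decimal places: x = 61.5230

Answer: 61.5230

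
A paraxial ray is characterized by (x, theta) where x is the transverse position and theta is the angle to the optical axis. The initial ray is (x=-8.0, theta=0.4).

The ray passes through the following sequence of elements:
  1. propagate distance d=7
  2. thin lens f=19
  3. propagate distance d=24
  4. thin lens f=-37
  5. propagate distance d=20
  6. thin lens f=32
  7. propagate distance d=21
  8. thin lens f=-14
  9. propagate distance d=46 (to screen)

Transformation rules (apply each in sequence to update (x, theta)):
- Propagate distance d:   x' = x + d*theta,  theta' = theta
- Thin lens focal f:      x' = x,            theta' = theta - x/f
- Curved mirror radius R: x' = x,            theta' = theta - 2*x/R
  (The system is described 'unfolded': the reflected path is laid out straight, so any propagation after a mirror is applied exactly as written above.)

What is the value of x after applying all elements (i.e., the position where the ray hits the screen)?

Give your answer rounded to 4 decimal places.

Answer: 133.0221

Derivation:
Initial: x=-8.0000 theta=0.4000
After 1 (propagate distance d=7): x=-5.2000 theta=0.4000
After 2 (thin lens f=19): x=-5.2000 theta=64/95 (≈0.6737)
After 3 (propagate distance d=24): x=1042/95 (≈10.9684) theta=64/95 (≈0.6737)
After 4 (thin lens f=-37): x=1042/95 (≈10.9684) theta=682/703 (≈0.9701)
After 5 (propagate distance d=20): x=106754/3515 (≈30.3710) theta=682/703 (≈0.9701)
After 6 (thin lens f=32): x=106754/3515 (≈30.3710) theta=1183/56240 (≈0.0210)
After 7 (propagate distance d=21): x=1732907/56240 (≈30.8127) theta=1183/56240 (≈0.0210)
After 8 (thin lens f=-14): x=1732907/56240 (≈30.8127) theta=1749469/787360 (≈2.2219)
After 9 (propagate distance d=46 (to screen)): x=6546017/49210 (≈133.0221) theta=1749469/787360 (≈2.2219)
Rounded to 4 decimal places: x = 133.0221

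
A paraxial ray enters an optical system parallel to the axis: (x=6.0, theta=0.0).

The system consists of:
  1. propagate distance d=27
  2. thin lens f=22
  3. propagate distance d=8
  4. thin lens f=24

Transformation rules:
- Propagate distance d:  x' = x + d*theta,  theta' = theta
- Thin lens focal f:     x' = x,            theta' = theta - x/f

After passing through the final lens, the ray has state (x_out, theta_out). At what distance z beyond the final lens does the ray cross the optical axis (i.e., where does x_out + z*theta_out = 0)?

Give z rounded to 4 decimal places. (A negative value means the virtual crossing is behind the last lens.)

Answer: 8.8421

Derivation:
Initial: x=6.0000 theta=0.0000
After 1 (propagate distance d=27): x=6.0000 theta=0.0000
After 2 (thin lens f=22): x=6.0000 theta=-3/11 (≈-0.2727)
After 3 (propagate distance d=8): x=42/11 (≈3.8182) theta=-3/11 (≈-0.2727)
After 4 (thin lens f=24): x=42/11 (≈3.8182) theta=-19/44 (≈-0.4318)
z_focus = -x_out/theta_out = -(42/11)/(-19/44) = 168/19 ≈ 8.8421
Rounded to 4 decimal places: z = 8.8421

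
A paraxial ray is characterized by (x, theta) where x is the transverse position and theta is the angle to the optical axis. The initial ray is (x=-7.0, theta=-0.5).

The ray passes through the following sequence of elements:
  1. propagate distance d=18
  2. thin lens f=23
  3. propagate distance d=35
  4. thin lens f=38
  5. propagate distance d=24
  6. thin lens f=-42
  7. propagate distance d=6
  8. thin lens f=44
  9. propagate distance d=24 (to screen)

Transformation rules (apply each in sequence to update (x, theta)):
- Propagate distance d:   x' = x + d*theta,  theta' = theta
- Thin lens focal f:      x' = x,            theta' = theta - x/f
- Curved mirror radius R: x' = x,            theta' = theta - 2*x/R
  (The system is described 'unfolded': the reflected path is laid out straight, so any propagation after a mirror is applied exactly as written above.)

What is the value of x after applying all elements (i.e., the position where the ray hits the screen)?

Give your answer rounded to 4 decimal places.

Initial: x=-7.0000 theta=-0.5000
After 1 (propagate distance d=18): x=-16.0000 theta=-0.5000
After 2 (thin lens f=23): x=-16.0000 theta=9/46 (≈0.1957)
After 3 (propagate distance d=35): x=-421/46 (≈-9.1522) theta=9/46 (≈0.1957)
After 4 (thin lens f=38): x=-421/46 (≈-9.1522) theta=763/1748 (≈0.4365)
After 5 (propagate distance d=24): x=1157/874 (≈1.3238) theta=763/1748 (≈0.4365)
After 6 (thin lens f=-42): x=1157/874 (≈1.3238) theta=4295/9177 (≈0.4680)
After 7 (propagate distance d=6): x=25279/6118 (≈4.1319) theta=4295/9177 (≈0.4680)
After 8 (thin lens f=44): x=25279/6118 (≈4.1319) theta=302123/807576 (≈0.3741)
After 9 (propagate distance d=24 (to screen)): x=126045/9614 (≈13.1106) theta=302123/807576 (≈0.3741)
Rounded to 4 decimal places: x = 13.1106

Answer: 13.1106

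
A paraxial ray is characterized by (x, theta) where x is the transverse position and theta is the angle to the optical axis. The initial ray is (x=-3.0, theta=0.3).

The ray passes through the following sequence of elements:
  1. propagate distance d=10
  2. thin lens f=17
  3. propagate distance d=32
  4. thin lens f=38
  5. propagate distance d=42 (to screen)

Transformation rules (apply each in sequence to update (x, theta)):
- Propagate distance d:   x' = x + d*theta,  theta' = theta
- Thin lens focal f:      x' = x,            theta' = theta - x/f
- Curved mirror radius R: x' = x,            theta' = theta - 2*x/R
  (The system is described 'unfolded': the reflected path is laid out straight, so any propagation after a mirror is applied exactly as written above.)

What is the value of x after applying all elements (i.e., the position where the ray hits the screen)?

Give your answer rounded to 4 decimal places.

Initial: x=-3.0000 theta=0.3000
After 1 (propagate distance d=10): x=0.0000 theta=0.3000
After 2 (thin lens f=17): x=0.0000 theta=0.3000
After 3 (propagate distance d=32): x=9.6000 theta=0.3000
After 4 (thin lens f=38): x=9.6000 theta=9/190 (≈0.0474)
After 5 (propagate distance d=42 (to screen)): x=1101/95 (≈11.5895) theta=9/190 (≈0.0474)
Rounded to 4 decimal places: x = 11.5895

Answer: 11.5895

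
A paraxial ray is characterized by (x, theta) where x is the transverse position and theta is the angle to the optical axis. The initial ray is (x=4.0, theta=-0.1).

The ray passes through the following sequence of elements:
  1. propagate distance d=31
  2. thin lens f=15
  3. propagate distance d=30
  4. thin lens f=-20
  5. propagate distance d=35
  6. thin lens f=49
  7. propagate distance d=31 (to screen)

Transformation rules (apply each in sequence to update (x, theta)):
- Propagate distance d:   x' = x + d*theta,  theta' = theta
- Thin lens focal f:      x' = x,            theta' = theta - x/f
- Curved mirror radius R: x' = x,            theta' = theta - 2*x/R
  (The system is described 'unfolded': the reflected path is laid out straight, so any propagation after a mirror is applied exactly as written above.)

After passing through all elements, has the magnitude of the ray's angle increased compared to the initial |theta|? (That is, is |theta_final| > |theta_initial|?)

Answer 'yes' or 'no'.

Initial: x=4.0000 theta=-0.1000
After 1 (propagate distance d=31): x=0.9000 theta=-0.1000
After 2 (thin lens f=15): x=0.9000 theta=-0.1600
After 3 (propagate distance d=30): x=-3.9000 theta=-0.1600
After 4 (thin lens f=-20): x=-3.9000 theta=-0.3550
After 5 (propagate distance d=35): x=-16.3250 theta=-0.3550
After 6 (thin lens f=49): x=-16.3250 theta=-107/4900 (≈-0.0218)
After 7 (propagate distance d=31 (to screen)): x=-166619/9800 (≈-17.0019) theta=-107/4900 (≈-0.0218)
|theta_initial|=0.1000 |theta_final|=107/4900 (≈0.0218) -> not increased

Answer: no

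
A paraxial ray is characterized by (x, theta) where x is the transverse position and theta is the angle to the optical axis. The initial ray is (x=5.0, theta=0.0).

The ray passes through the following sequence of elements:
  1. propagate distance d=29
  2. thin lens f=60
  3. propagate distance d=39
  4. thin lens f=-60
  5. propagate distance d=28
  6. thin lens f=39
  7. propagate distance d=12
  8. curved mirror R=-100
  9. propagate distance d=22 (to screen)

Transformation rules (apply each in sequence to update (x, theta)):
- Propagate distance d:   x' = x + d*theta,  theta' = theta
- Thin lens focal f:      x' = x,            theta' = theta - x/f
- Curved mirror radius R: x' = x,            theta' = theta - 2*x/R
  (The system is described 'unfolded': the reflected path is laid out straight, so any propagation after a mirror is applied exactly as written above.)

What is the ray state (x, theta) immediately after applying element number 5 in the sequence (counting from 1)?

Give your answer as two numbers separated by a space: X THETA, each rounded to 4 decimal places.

Initial: x=5.0000 theta=0.0000
After 1 (propagate distance d=29): x=5.0000 theta=0.0000
After 2 (thin lens f=60): x=5.0000 theta=-1/12 (≈-0.0833)
After 3 (propagate distance d=39): x=1.7500 theta=-1/12 (≈-0.0833)
After 4 (thin lens f=-60): x=1.7500 theta=-13/240 (≈-0.0542)
After 5 (propagate distance d=28): x=7/30 (≈0.2333) theta=-13/240 (≈-0.0542)
Rounded to 4 decimal places: x = 0.2333, theta = -0.0542

Answer: 0.2333 -0.0542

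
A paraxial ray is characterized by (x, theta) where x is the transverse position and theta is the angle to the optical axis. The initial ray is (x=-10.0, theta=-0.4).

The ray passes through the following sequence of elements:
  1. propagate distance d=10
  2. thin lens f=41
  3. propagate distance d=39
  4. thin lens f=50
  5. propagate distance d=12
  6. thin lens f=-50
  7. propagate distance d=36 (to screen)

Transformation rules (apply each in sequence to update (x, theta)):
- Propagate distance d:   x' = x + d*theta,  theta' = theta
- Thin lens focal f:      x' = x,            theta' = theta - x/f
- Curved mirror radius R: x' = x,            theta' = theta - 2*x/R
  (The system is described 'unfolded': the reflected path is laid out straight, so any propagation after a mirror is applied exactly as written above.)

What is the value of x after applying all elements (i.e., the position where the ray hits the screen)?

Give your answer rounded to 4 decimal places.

Answer: -12.8768

Derivation:
Initial: x=-10.0000 theta=-0.4000
After 1 (propagate distance d=10): x=-14.0000 theta=-0.4000
After 2 (thin lens f=41): x=-14.0000 theta=-12/205 (≈-0.0585)
After 3 (propagate distance d=39): x=-3338/205 (≈-16.2829) theta=-12/205 (≈-0.0585)
After 4 (thin lens f=50): x=-3338/205 (≈-16.2829) theta=1369/5125 (≈0.2671)
After 5 (propagate distance d=12): x=-67022/5125 (≈-13.0775) theta=1369/5125 (≈0.2671)
After 6 (thin lens f=-50): x=-67022/5125 (≈-13.0775) theta=714/128125 (≈0.0056)
After 7 (propagate distance d=36 (to screen)): x=-1649846/128125 (≈-12.8768) theta=714/128125 (≈0.0056)
Rounded to 4 decimal places: x = -12.8768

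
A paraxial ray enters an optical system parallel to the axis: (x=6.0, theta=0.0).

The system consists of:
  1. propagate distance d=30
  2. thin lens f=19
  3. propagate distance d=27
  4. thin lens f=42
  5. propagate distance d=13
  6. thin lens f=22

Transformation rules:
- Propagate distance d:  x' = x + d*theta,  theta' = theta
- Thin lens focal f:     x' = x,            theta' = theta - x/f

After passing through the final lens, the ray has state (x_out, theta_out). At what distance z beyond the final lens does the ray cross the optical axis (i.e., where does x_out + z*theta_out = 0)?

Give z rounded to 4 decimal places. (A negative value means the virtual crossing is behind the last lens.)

Initial: x=6.0000 theta=0.0000
After 1 (propagate distance d=30): x=6.0000 theta=0.0000
After 2 (thin lens f=19): x=6.0000 theta=-6/19 (≈-0.3158)
After 3 (propagate distance d=27): x=-48/19 (≈-2.5263) theta=-6/19 (≈-0.3158)
After 4 (thin lens f=42): x=-48/19 (≈-2.5263) theta=-34/133 (≈-0.2556)
After 5 (propagate distance d=13): x=-778/133 (≈-5.8496) theta=-34/133 (≈-0.2556)
After 6 (thin lens f=22): x=-778/133 (≈-5.8496) theta=15/1463 (≈0.0103)
z_focus = -x_out/theta_out = -(-778/133)/(15/1463) = 8558/15 ≈ 570.5333
Rounded to 4 decimal places: z = 570.5333

Answer: 570.5333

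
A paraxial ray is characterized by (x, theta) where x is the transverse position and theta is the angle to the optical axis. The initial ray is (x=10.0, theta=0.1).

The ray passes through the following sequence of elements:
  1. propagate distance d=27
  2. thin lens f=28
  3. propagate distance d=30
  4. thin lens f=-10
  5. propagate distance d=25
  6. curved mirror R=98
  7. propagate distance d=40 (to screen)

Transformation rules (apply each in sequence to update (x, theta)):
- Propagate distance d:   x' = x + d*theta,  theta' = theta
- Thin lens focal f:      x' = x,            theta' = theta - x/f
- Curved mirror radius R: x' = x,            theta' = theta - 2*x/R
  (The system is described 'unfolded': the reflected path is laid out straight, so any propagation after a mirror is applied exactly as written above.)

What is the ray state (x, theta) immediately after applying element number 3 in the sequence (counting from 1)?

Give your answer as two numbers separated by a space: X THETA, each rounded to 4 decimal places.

Answer: 2.0929 -0.3536

Derivation:
Initial: x=10.0000 theta=0.1000
After 1 (propagate distance d=27): x=12.7000 theta=0.1000
After 2 (thin lens f=28): x=12.7000 theta=-99/280 (≈-0.3536)
After 3 (propagate distance d=30): x=293/140 (≈2.0929) theta=-99/280 (≈-0.3536)
Rounded to 4 decimal places: x = 2.0929, theta = -0.3536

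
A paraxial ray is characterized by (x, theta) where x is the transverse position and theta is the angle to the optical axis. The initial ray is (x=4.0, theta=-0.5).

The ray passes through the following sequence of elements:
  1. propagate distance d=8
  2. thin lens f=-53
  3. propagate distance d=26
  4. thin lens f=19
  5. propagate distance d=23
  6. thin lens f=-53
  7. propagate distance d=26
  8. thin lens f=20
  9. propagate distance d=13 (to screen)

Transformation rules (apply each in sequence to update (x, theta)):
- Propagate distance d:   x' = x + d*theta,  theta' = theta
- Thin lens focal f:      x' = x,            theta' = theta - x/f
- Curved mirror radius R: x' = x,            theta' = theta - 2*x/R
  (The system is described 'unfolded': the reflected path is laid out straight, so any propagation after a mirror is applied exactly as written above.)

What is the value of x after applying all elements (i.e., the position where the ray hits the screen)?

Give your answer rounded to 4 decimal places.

Initial: x=4.0000 theta=-0.5000
After 1 (propagate distance d=8): x=0.0000 theta=-0.5000
After 2 (thin lens f=-53): x=0.0000 theta=-0.5000
After 3 (propagate distance d=26): x=-13.0000 theta=-0.5000
After 4 (thin lens f=19): x=-13.0000 theta=7/38 (≈0.1842)
After 5 (propagate distance d=23): x=-333/38 (≈-8.7632) theta=7/38 (≈0.1842)
After 6 (thin lens f=-53): x=-333/38 (≈-8.7632) theta=1/53 (≈0.0189)
After 7 (propagate distance d=26): x=-16661/2014 (≈-8.2726) theta=1/53 (≈0.0189)
After 8 (thin lens f=20): x=-16661/2014 (≈-8.2726) theta=17421/40280 (≈0.4325)
After 9 (propagate distance d=13 (to screen)): x=-106747/40280 (≈-2.6501) theta=17421/40280 (≈0.4325)
Rounded to 4 decimal places: x = -2.6501

Answer: -2.6501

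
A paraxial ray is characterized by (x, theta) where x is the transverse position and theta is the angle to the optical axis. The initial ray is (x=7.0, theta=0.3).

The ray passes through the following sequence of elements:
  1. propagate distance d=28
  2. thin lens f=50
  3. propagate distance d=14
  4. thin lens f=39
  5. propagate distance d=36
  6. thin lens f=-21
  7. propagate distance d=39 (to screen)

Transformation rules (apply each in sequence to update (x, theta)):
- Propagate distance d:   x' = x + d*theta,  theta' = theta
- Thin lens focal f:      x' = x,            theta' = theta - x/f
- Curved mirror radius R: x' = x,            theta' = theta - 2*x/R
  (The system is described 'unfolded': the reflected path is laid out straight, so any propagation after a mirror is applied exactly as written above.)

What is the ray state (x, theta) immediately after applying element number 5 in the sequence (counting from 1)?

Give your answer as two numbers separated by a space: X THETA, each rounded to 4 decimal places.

Initial: x=7.0000 theta=0.3000
After 1 (propagate distance d=28): x=15.4000 theta=0.3000
After 2 (thin lens f=50): x=15.4000 theta=-0.0080
After 3 (propagate distance d=14): x=15.2880 theta=-0.0080
After 4 (thin lens f=39): x=15.2880 theta=-0.4000
After 5 (propagate distance d=36): x=0.8880 theta=-0.4000
Rounded to 4 decimal places: x = 0.8880, theta = -0.4000

Answer: 0.8880 -0.4000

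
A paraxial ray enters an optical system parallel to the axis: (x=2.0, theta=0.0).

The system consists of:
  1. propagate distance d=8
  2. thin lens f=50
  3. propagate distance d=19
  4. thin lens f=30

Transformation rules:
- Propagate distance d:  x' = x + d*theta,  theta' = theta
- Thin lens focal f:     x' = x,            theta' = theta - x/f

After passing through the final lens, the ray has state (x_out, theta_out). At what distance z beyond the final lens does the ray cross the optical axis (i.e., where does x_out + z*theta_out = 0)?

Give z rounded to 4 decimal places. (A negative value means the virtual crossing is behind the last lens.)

Answer: 15.2459

Derivation:
Initial: x=2.0000 theta=0.0000
After 1 (propagate distance d=8): x=2.0000 theta=0.0000
After 2 (thin lens f=50): x=2.0000 theta=-0.0400
After 3 (propagate distance d=19): x=1.2400 theta=-0.0400
After 4 (thin lens f=30): x=1.2400 theta=-61/750 (≈-0.0813)
z_focus = -x_out/theta_out = -(1.2400)/(-61/750) = 930/61 ≈ 15.2459
Rounded to 4 decimal places: z = 15.2459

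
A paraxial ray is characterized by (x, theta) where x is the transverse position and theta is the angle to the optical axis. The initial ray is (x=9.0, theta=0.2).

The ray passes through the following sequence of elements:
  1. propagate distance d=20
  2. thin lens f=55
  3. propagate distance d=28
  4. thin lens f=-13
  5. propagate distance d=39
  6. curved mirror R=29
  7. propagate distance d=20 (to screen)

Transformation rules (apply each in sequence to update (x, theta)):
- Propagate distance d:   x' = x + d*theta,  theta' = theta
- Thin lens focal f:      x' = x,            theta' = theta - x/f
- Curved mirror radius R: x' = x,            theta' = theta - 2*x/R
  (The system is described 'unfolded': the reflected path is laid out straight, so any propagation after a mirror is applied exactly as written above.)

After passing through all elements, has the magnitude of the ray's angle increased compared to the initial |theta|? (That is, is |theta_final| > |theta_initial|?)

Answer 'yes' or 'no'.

Initial: x=9.0000 theta=0.2000
After 1 (propagate distance d=20): x=13.0000 theta=0.2000
After 2 (thin lens f=55): x=13.0000 theta=-2/55 (≈-0.0364)
After 3 (propagate distance d=28): x=659/55 (≈11.9818) theta=-2/55 (≈-0.0364)
After 4 (thin lens f=-13): x=659/55 (≈11.9818) theta=633/715 (≈0.8853)
After 5 (propagate distance d=39): x=2558/55 (≈46.5091) theta=633/715 (≈0.8853)
After 6 (curved mirror R=29): x=2558/55 (≈46.5091) theta=-48151/20735 (≈-2.3222)
After 7 (propagate distance d=20 (to screen)): x=1346/20735 (≈0.0649) theta=-48151/20735 (≈-2.3222)
|theta_initial|=0.2000 |theta_final|=48151/20735 (≈2.3222) -> increased

Answer: yes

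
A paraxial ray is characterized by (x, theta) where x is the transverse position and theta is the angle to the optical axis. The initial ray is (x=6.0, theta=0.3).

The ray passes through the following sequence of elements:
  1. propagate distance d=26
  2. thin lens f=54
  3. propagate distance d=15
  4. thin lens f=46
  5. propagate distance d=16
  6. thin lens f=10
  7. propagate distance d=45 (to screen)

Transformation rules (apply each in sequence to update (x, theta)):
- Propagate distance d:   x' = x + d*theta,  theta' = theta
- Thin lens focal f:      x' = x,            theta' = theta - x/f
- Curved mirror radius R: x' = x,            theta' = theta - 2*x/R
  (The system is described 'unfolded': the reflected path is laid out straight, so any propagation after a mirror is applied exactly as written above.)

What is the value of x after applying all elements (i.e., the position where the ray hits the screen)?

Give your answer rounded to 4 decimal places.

Answer: -47.6628

Derivation:
Initial: x=6.0000 theta=0.3000
After 1 (propagate distance d=26): x=13.8000 theta=0.3000
After 2 (thin lens f=54): x=13.8000 theta=2/45 (≈0.0444)
After 3 (propagate distance d=15): x=217/15 (≈14.4667) theta=2/45 (≈0.0444)
After 4 (thin lens f=46): x=217/15 (≈14.4667) theta=-559/2070 (≈-0.2700)
After 5 (propagate distance d=16): x=10501/1035 (≈10.1459) theta=-559/2070 (≈-0.2700)
After 6 (thin lens f=10): x=10501/1035 (≈10.1459) theta=-2216/1725 (≈-1.2846)
After 7 (propagate distance d=45 (to screen)): x=-49331/1035 (≈-47.6628) theta=-2216/1725 (≈-1.2846)
Rounded to 4 decimal places: x = -47.6628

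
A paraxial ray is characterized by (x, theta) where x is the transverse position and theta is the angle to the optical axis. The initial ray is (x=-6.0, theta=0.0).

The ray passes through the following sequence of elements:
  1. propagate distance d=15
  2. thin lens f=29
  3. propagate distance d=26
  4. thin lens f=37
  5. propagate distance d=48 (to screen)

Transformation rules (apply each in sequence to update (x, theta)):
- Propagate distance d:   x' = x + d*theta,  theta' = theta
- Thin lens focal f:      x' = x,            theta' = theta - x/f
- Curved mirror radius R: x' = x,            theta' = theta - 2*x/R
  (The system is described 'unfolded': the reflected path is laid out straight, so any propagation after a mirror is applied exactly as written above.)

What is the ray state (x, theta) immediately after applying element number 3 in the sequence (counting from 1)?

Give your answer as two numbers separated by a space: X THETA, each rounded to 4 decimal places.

Answer: -0.6207 0.2069

Derivation:
Initial: x=-6.0000 theta=0.0000
After 1 (propagate distance d=15): x=-6.0000 theta=0.0000
After 2 (thin lens f=29): x=-6.0000 theta=6/29 (≈0.2069)
After 3 (propagate distance d=26): x=-18/29 (≈-0.6207) theta=6/29 (≈0.2069)
Rounded to 4 decimal places: x = -0.6207, theta = 0.2069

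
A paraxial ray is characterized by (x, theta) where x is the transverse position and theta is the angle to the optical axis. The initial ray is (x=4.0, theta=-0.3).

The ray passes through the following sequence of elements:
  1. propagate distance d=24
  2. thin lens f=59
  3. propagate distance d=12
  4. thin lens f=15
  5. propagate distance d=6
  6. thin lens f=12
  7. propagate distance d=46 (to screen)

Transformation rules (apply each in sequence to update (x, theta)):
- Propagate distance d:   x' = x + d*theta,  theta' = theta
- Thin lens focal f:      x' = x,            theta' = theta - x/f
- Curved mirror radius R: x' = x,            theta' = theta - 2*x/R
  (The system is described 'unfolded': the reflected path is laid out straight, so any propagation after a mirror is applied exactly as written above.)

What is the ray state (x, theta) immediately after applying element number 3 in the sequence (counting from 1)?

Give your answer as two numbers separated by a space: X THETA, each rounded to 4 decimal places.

Initial: x=4.0000 theta=-0.3000
After 1 (propagate distance d=24): x=-3.2000 theta=-0.3000
After 2 (thin lens f=59): x=-3.2000 theta=-29/118 (≈-0.2458)
After 3 (propagate distance d=12): x=-1814/295 (≈-6.1492) theta=-29/118 (≈-0.2458)
Rounded to 4 decimal places: x = -6.1492, theta = -0.2458

Answer: -6.1492 -0.2458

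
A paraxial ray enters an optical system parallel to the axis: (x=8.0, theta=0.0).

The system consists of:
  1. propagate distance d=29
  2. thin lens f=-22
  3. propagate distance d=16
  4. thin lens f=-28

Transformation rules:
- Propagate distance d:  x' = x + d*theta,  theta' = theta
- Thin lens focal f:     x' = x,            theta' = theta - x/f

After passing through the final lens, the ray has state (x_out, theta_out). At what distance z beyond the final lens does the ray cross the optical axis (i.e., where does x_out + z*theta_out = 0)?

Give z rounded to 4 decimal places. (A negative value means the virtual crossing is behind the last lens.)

Initial: x=8.0000 theta=0.0000
After 1 (propagate distance d=29): x=8.0000 theta=0.0000
After 2 (thin lens f=-22): x=8.0000 theta=4/11 (≈0.3636)
After 3 (propagate distance d=16): x=152/11 (≈13.8182) theta=4/11 (≈0.3636)
After 4 (thin lens f=-28): x=152/11 (≈13.8182) theta=6/7 (≈0.8571)
z_focus = -x_out/theta_out = -(152/11)/(6/7) = -532/33 ≈ -16.1212
Rounded to 4 decimal places: z = -16.1212

Answer: -16.1212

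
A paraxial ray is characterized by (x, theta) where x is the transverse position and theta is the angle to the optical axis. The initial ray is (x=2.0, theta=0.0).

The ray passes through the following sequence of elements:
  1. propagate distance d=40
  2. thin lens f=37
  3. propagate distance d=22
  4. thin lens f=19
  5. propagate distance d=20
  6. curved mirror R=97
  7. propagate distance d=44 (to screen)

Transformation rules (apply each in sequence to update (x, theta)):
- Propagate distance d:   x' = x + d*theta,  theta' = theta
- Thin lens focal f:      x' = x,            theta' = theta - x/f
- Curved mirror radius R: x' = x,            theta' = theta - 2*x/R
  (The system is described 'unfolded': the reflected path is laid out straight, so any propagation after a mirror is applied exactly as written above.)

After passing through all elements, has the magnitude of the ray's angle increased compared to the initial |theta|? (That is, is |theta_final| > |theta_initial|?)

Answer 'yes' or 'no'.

Answer: yes

Derivation:
Initial: x=2.0000 theta=0.0000
After 1 (propagate distance d=40): x=2.0000 theta=0.0000
After 2 (thin lens f=37): x=2.0000 theta=-2/37 (≈-0.0541)
After 3 (propagate distance d=22): x=30/37 (≈0.8108) theta=-2/37 (≈-0.0541)
After 4 (thin lens f=19): x=30/37 (≈0.8108) theta=-68/703 (≈-0.0967)
After 5 (propagate distance d=20): x=-790/703 (≈-1.1238) theta=-68/703 (≈-0.0967)
After 6 (curved mirror R=97): x=-790/703 (≈-1.1238) theta=-264/3589 (≈-0.0736)
After 7 (propagate distance d=44 (to screen)): x=-297334/68191 (≈-4.3603) theta=-264/3589 (≈-0.0736)
|theta_initial|=0.0000 |theta_final|=264/3589 (≈0.0736) -> increased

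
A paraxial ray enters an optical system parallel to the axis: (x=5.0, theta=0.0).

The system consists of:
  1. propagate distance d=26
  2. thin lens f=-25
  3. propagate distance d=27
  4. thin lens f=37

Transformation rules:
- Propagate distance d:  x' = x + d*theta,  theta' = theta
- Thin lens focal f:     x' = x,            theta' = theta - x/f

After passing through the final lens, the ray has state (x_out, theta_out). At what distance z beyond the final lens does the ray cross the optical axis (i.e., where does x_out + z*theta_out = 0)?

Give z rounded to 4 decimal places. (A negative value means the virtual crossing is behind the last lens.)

Answer: 128.2667

Derivation:
Initial: x=5.0000 theta=0.0000
After 1 (propagate distance d=26): x=5.0000 theta=0.0000
After 2 (thin lens f=-25): x=5.0000 theta=0.2000
After 3 (propagate distance d=27): x=10.4000 theta=0.2000
After 4 (thin lens f=37): x=10.4000 theta=-3/37 (≈-0.0811)
z_focus = -x_out/theta_out = -(10.4000)/(-3/37) = 1924/15 ≈ 128.2667
Rounded to 4 decimal places: z = 128.2667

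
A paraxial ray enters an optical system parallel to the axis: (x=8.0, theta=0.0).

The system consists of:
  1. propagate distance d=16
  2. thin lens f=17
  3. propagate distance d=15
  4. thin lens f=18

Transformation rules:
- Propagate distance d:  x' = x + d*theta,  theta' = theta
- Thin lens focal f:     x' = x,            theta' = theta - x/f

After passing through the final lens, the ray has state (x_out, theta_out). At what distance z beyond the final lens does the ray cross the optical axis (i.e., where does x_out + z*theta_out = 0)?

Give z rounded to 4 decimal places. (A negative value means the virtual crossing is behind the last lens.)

Initial: x=8.0000 theta=0.0000
After 1 (propagate distance d=16): x=8.0000 theta=0.0000
After 2 (thin lens f=17): x=8.0000 theta=-8/17 (≈-0.4706)
After 3 (propagate distance d=15): x=16/17 (≈0.9412) theta=-8/17 (≈-0.4706)
After 4 (thin lens f=18): x=16/17 (≈0.9412) theta=-80/153 (≈-0.5229)
z_focus = -x_out/theta_out = -(16/17)/(-80/153) = 1.8000
Rounded to 4 decimal places: z = 1.8000

Answer: 1.8000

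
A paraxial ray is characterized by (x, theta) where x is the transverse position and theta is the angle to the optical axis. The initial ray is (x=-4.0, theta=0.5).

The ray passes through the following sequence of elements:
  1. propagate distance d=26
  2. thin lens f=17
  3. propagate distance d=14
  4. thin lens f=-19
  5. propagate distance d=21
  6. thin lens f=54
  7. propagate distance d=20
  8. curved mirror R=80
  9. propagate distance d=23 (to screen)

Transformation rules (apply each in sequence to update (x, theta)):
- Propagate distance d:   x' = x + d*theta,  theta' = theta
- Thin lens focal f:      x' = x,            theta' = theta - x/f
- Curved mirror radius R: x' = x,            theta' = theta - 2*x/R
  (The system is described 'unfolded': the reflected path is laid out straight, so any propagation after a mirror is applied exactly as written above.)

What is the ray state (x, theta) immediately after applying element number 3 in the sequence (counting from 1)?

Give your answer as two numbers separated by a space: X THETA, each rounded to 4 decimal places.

Answer: 8.5882 -0.0294

Derivation:
Initial: x=-4.0000 theta=0.5000
After 1 (propagate distance d=26): x=9.0000 theta=0.5000
After 2 (thin lens f=17): x=9.0000 theta=-1/34 (≈-0.0294)
After 3 (propagate distance d=14): x=146/17 (≈8.5882) theta=-1/34 (≈-0.0294)
Rounded to 4 decimal places: x = 8.5882, theta = -0.0294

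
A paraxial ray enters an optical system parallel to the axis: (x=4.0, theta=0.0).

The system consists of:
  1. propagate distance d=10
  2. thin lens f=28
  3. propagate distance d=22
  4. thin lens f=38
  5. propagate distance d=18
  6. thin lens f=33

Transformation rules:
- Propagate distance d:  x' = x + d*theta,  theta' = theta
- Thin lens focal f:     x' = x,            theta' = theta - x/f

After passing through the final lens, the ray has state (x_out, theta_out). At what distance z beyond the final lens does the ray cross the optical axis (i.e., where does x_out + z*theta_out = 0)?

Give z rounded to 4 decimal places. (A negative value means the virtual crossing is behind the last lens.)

Initial: x=4.0000 theta=0.0000
After 1 (propagate distance d=10): x=4.0000 theta=0.0000
After 2 (thin lens f=28): x=4.0000 theta=-1/7 (≈-0.1429)
After 3 (propagate distance d=22): x=6/7 (≈0.8571) theta=-1/7 (≈-0.1429)
After 4 (thin lens f=38): x=6/7 (≈0.8571) theta=-22/133 (≈-0.1654)
After 5 (propagate distance d=18): x=-282/133 (≈-2.1203) theta=-22/133 (≈-0.1654)
After 6 (thin lens f=33): x=-282/133 (≈-2.1203) theta=-148/1463 (≈-0.1012)
z_focus = -x_out/theta_out = -(-282/133)/(-148/1463) = -1551/74 ≈ -20.9595
Rounded to 4 decimal places: z = -20.9595

Answer: -20.9595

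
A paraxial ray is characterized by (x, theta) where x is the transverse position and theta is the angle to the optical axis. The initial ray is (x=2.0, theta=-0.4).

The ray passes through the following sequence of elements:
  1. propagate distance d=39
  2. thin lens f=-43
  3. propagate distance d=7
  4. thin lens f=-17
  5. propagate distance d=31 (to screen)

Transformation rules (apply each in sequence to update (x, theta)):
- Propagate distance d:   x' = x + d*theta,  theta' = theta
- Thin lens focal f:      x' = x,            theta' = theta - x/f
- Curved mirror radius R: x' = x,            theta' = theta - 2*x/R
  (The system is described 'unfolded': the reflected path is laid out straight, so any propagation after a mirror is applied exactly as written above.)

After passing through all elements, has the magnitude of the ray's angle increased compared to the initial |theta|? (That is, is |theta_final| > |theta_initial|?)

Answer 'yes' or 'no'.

Initial: x=2.0000 theta=-0.4000
After 1 (propagate distance d=39): x=-13.6000 theta=-0.4000
After 2 (thin lens f=-43): x=-13.6000 theta=-154/215 (≈-0.7163)
After 3 (propagate distance d=7): x=-4002/215 (≈-18.6140) theta=-154/215 (≈-0.7163)
After 4 (thin lens f=-17): x=-4002/215 (≈-18.6140) theta=-1324/731 (≈-1.8112)
After 5 (propagate distance d=31 (to screen)): x=-273254/3655 (≈-74.7617) theta=-1324/731 (≈-1.8112)
|theta_initial|=0.4000 |theta_final|=1324/731 (≈1.8112) -> increased

Answer: yes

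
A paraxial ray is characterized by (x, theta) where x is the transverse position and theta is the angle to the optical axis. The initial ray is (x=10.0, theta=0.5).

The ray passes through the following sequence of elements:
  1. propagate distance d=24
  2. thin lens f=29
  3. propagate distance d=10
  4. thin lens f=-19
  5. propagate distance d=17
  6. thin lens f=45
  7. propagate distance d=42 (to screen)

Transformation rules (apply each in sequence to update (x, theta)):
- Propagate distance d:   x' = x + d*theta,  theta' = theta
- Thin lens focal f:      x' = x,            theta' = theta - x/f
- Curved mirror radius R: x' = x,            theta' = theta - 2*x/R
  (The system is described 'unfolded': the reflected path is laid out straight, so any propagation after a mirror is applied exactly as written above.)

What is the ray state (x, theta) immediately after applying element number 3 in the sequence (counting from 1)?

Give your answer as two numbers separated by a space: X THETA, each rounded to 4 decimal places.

Answer: 19.4138 -0.2586

Derivation:
Initial: x=10.0000 theta=0.5000
After 1 (propagate distance d=24): x=22.0000 theta=0.5000
After 2 (thin lens f=29): x=22.0000 theta=-15/58 (≈-0.2586)
After 3 (propagate distance d=10): x=563/29 (≈19.4138) theta=-15/58 (≈-0.2586)
Rounded to 4 decimal places: x = 19.4138, theta = -0.2586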